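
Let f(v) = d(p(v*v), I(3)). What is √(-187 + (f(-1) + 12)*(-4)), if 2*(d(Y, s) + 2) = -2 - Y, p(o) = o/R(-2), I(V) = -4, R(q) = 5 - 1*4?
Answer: I*√221 ≈ 14.866*I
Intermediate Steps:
R(q) = 1 (R(q) = 5 - 4 = 1)
p(o) = o (p(o) = o/1 = o*1 = o)
d(Y, s) = -3 - Y/2 (d(Y, s) = -2 + (-2 - Y)/2 = -2 + (-1 - Y/2) = -3 - Y/2)
f(v) = -3 - v²/2 (f(v) = -3 - v*v/2 = -3 - v²/2)
√(-187 + (f(-1) + 12)*(-4)) = √(-187 + ((-3 - ½*(-1)²) + 12)*(-4)) = √(-187 + ((-3 - ½*1) + 12)*(-4)) = √(-187 + ((-3 - ½) + 12)*(-4)) = √(-187 + (-7/2 + 12)*(-4)) = √(-187 + (17/2)*(-4)) = √(-187 - 34) = √(-221) = I*√221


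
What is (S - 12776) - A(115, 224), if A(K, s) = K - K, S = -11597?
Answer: -24373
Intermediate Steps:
A(K, s) = 0
(S - 12776) - A(115, 224) = (-11597 - 12776) - 1*0 = -24373 + 0 = -24373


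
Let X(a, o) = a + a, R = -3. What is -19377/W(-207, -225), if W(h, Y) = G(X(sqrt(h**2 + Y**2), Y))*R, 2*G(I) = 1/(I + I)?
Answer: 465048*sqrt(1154) ≈ 1.5798e+7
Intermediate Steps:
X(a, o) = 2*a
G(I) = 1/(4*I) (G(I) = 1/(2*(I + I)) = 1/(2*((2*I))) = (1/(2*I))/2 = 1/(4*I))
W(h, Y) = -3/(8*sqrt(Y**2 + h**2)) (W(h, Y) = (1/(4*((2*sqrt(h**2 + Y**2)))))*(-3) = (1/(4*((2*sqrt(Y**2 + h**2)))))*(-3) = ((1/(2*sqrt(Y**2 + h**2)))/4)*(-3) = (1/(8*sqrt(Y**2 + h**2)))*(-3) = -3/(8*sqrt(Y**2 + h**2)))
-19377/W(-207, -225) = -19377*(-8*sqrt((-225)**2 + (-207)**2)/3) = -19377*(-8*sqrt(50625 + 42849)/3) = -19377*(-24*sqrt(1154)) = -(-465048)*sqrt(1154) = 465048*sqrt(1154)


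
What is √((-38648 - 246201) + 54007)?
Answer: I*√230842 ≈ 480.46*I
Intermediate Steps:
√((-38648 - 246201) + 54007) = √(-284849 + 54007) = √(-230842) = I*√230842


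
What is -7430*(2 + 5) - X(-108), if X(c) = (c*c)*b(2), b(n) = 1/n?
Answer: -57842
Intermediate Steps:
b(n) = 1/n
X(c) = c**2/2 (X(c) = (c*c)/2 = c**2*(1/2) = c**2/2)
-7430*(2 + 5) - X(-108) = -7430*(2 + 5) - (-108)**2/2 = -7430*7 - 11664/2 = -52010 - 1*5832 = -52010 - 5832 = -57842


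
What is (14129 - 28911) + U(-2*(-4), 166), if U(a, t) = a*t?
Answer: -13454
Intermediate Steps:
(14129 - 28911) + U(-2*(-4), 166) = (14129 - 28911) - 2*(-4)*166 = -14782 + 8*166 = -14782 + 1328 = -13454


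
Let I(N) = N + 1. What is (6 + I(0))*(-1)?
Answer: -7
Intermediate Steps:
I(N) = 1 + N
(6 + I(0))*(-1) = (6 + (1 + 0))*(-1) = (6 + 1)*(-1) = 7*(-1) = -7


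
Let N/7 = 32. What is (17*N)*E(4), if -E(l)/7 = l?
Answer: -106624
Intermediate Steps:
N = 224 (N = 7*32 = 224)
E(l) = -7*l
(17*N)*E(4) = (17*224)*(-7*4) = 3808*(-28) = -106624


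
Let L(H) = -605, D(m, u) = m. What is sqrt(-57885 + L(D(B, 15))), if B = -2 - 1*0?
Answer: I*sqrt(58490) ≈ 241.85*I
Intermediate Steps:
B = -2 (B = -2 + 0 = -2)
sqrt(-57885 + L(D(B, 15))) = sqrt(-57885 - 605) = sqrt(-58490) = I*sqrt(58490)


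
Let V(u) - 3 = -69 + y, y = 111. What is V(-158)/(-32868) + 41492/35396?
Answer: 37837951/32316548 ≈ 1.1709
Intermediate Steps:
V(u) = 45 (V(u) = 3 + (-69 + 111) = 3 + 42 = 45)
V(-158)/(-32868) + 41492/35396 = 45/(-32868) + 41492/35396 = 45*(-1/32868) + 41492*(1/35396) = -5/3652 + 10373/8849 = 37837951/32316548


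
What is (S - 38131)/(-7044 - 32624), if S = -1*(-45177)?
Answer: -3523/19834 ≈ -0.17762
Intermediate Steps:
S = 45177
(S - 38131)/(-7044 - 32624) = (45177 - 38131)/(-7044 - 32624) = 7046/(-39668) = 7046*(-1/39668) = -3523/19834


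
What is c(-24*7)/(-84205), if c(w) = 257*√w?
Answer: -514*I*√42/84205 ≈ -0.039559*I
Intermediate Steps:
c(-24*7)/(-84205) = (257*√(-24*7))/(-84205) = (257*√(-168))*(-1/84205) = (257*(2*I*√42))*(-1/84205) = (514*I*√42)*(-1/84205) = -514*I*√42/84205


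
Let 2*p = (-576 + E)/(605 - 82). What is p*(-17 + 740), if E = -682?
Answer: -454767/523 ≈ -869.54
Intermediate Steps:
p = -629/523 (p = ((-576 - 682)/(605 - 82))/2 = (-1258/523)/2 = (-1258*1/523)/2 = (½)*(-1258/523) = -629/523 ≈ -1.2027)
p*(-17 + 740) = -629*(-17 + 740)/523 = -629/523*723 = -454767/523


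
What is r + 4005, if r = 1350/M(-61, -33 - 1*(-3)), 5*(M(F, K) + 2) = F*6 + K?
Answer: 809640/203 ≈ 3988.4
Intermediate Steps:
M(F, K) = -2 + K/5 + 6*F/5 (M(F, K) = -2 + (F*6 + K)/5 = -2 + (6*F + K)/5 = -2 + (K + 6*F)/5 = -2 + (K/5 + 6*F/5) = -2 + K/5 + 6*F/5)
r = -3375/203 (r = 1350/(-2 + (-33 - 1*(-3))/5 + (6/5)*(-61)) = 1350/(-2 + (-33 + 3)/5 - 366/5) = 1350/(-2 + (1/5)*(-30) - 366/5) = 1350/(-2 - 6 - 366/5) = 1350/(-406/5) = 1350*(-5/406) = -3375/203 ≈ -16.626)
r + 4005 = -3375/203 + 4005 = 809640/203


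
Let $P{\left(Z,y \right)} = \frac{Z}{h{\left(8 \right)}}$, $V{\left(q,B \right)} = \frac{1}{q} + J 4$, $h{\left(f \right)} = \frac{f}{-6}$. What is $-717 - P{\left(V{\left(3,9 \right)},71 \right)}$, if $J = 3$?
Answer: $- \frac{2831}{4} \approx -707.75$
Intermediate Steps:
$h{\left(f \right)} = - \frac{f}{6}$ ($h{\left(f \right)} = f \left(- \frac{1}{6}\right) = - \frac{f}{6}$)
$V{\left(q,B \right)} = 12 + \frac{1}{q}$ ($V{\left(q,B \right)} = \frac{1}{q} + 3 \cdot 4 = \frac{1}{q} + 12 = 12 + \frac{1}{q}$)
$P{\left(Z,y \right)} = - \frac{3 Z}{4}$ ($P{\left(Z,y \right)} = \frac{Z}{\left(- \frac{1}{6}\right) 8} = \frac{Z}{- \frac{4}{3}} = Z \left(- \frac{3}{4}\right) = - \frac{3 Z}{4}$)
$-717 - P{\left(V{\left(3,9 \right)},71 \right)} = -717 - - \frac{3 \left(12 + \frac{1}{3}\right)}{4} = -717 - \left(- \frac{3}{4}\right) \frac{37}{3} = -717 - - \frac{37}{4} = -717 + \frac{37}{4} = - \frac{2831}{4}$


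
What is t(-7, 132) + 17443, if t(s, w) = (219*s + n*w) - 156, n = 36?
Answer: 20506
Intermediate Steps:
t(s, w) = -156 + 36*w + 219*s (t(s, w) = (219*s + 36*w) - 156 = (36*w + 219*s) - 156 = -156 + 36*w + 219*s)
t(-7, 132) + 17443 = (-156 + 36*132 + 219*(-7)) + 17443 = (-156 + 4752 - 1533) + 17443 = 3063 + 17443 = 20506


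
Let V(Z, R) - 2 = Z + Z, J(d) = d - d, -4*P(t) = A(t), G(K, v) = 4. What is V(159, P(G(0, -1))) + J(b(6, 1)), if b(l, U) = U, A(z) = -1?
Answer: 320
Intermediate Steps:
P(t) = ¼ (P(t) = -¼*(-1) = ¼)
J(d) = 0
V(Z, R) = 2 + 2*Z (V(Z, R) = 2 + (Z + Z) = 2 + 2*Z)
V(159, P(G(0, -1))) + J(b(6, 1)) = (2 + 2*159) + 0 = (2 + 318) + 0 = 320 + 0 = 320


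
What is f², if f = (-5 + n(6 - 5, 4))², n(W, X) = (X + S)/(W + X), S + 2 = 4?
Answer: 130321/625 ≈ 208.51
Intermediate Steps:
S = 2 (S = -2 + 4 = 2)
n(W, X) = (2 + X)/(W + X) (n(W, X) = (X + 2)/(W + X) = (2 + X)/(W + X))
f = 361/25 (f = (-5 + (2 + 4)/((6 - 5) + 4))² = (-5 + 6/(1 + 4))² = (-5 + 6/5)² = (-19/5)² = 361/25 ≈ 14.440)
f² = (361/25)² = 130321/625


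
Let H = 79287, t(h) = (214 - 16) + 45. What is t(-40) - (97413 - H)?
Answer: -17883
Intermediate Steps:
t(h) = 243 (t(h) = 198 + 45 = 243)
t(-40) - (97413 - H) = 243 - (97413 - 1*79287) = 243 - (97413 - 79287) = 243 - 1*18126 = 243 - 18126 = -17883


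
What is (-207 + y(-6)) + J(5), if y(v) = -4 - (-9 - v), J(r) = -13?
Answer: -221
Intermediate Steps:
y(v) = 5 + v (y(v) = -4 + (9 + v) = 5 + v)
(-207 + y(-6)) + J(5) = (-207 + (5 - 6)) - 13 = (-207 - 1) - 13 = -208 - 13 = -221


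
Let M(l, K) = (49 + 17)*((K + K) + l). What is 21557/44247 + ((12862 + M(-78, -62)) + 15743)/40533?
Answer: 516518104/597821217 ≈ 0.86400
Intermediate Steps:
M(l, K) = 66*l + 132*K (M(l, K) = 66*(2*K + l) = 66*(l + 2*K) = 66*l + 132*K)
21557/44247 + ((12862 + M(-78, -62)) + 15743)/40533 = 21557/44247 + ((12862 + (66*(-78) + 132*(-62))) + 15743)/40533 = 21557*(1/44247) + ((12862 + (-5148 - 8184)) + 15743)*(1/40533) = 21557/44247 + ((12862 - 13332) + 15743)*(1/40533) = 21557/44247 + (-470 + 15743)*(1/40533) = 21557/44247 + 15273*(1/40533) = 21557/44247 + 5091/13511 = 516518104/597821217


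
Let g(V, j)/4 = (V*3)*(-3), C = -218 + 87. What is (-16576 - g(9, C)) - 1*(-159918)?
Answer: 143666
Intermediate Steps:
C = -131
g(V, j) = -36*V (g(V, j) = 4*((V*3)*(-3)) = 4*((3*V)*(-3)) = 4*(-9*V) = -36*V)
(-16576 - g(9, C)) - 1*(-159918) = (-16576 - (-36)*9) - 1*(-159918) = (-16576 - 1*(-324)) + 159918 = (-16576 + 324) + 159918 = -16252 + 159918 = 143666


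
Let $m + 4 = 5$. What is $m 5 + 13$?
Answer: $18$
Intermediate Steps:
$m = 1$ ($m = -4 + 5 = 1$)
$m 5 + 13 = 1 \cdot 5 + 13 = 5 + 13 = 18$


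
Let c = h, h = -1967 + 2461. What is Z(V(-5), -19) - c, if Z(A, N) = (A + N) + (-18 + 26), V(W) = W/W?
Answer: -504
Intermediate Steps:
h = 494
V(W) = 1
Z(A, N) = 8 + A + N (Z(A, N) = (A + N) + 8 = 8 + A + N)
c = 494
Z(V(-5), -19) - c = (8 + 1 - 19) - 1*494 = -10 - 494 = -504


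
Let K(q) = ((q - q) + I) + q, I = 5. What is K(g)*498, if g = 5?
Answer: 4980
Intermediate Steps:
K(q) = 5 + q (K(q) = ((q - q) + 5) + q = (0 + 5) + q = 5 + q)
K(g)*498 = (5 + 5)*498 = 10*498 = 4980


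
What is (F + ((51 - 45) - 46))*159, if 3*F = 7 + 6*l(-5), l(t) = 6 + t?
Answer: -5671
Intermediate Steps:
F = 13/3 (F = (7 + 6*(6 - 5))/3 = (7 + 6*1)/3 = (7 + 6)/3 = (⅓)*13 = 13/3 ≈ 4.3333)
(F + ((51 - 45) - 46))*159 = (13/3 + ((51 - 45) - 46))*159 = (13/3 + (6 - 46))*159 = (13/3 - 40)*159 = -107/3*159 = -5671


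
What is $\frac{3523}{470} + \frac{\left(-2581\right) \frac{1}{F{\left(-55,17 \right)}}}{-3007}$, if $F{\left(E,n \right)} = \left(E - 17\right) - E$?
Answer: $\frac{178879167}{24025930} \approx 7.4453$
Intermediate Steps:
$F{\left(E,n \right)} = -17$ ($F{\left(E,n \right)} = \left(-17 + E\right) - E = -17$)
$\frac{3523}{470} + \frac{\left(-2581\right) \frac{1}{F{\left(-55,17 \right)}}}{-3007} = \frac{3523}{470} + \frac{\left(-2581\right) \frac{1}{-17}}{-3007} = 3523 \cdot \frac{1}{470} + \left(-2581\right) \left(- \frac{1}{17}\right) \left(- \frac{1}{3007}\right) = \frac{3523}{470} + \frac{2581}{17} \left(- \frac{1}{3007}\right) = \frac{3523}{470} - \frac{2581}{51119} = \frac{178879167}{24025930}$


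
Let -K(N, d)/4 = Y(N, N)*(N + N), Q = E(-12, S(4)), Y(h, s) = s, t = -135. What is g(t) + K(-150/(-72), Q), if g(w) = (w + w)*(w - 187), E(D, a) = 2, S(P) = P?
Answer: 1564295/18 ≈ 86905.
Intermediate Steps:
Q = 2
g(w) = 2*w*(-187 + w) (g(w) = (2*w)*(-187 + w) = 2*w*(-187 + w))
K(N, d) = -8*N**2 (K(N, d) = -4*N*(N + N) = -4*N*2*N = -8*N**2)
g(t) + K(-150/(-72), Q) = 2*(-135)*(-187 - 135) - 8*(-150/(-72))**2 = 2*(-135)*(-322) - 8*(-150*(-1/72))**2 = 86940 - 8*(25/12)**2 = 86940 - 8*625/144 = 86940 - 625/18 = 1564295/18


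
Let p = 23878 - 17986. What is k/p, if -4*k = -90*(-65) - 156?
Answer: -949/3928 ≈ -0.24160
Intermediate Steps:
p = 5892
k = -2847/2 (k = -(-90*(-65) - 156)/4 = -(5850 - 156)/4 = -1/4*5694 = -2847/2 ≈ -1423.5)
k/p = -2847/2/5892 = -2847/2*1/5892 = -949/3928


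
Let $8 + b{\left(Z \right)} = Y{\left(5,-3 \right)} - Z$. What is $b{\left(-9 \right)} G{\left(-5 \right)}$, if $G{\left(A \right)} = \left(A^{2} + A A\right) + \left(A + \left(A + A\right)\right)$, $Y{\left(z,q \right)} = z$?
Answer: $210$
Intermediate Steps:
$G{\left(A \right)} = 2 A^{2} + 3 A$ ($G{\left(A \right)} = \left(A^{2} + A^{2}\right) + \left(A + 2 A\right) = 2 A^{2} + 3 A$)
$b{\left(Z \right)} = -3 - Z$ ($b{\left(Z \right)} = -8 - \left(-5 + Z\right) = -3 - Z$)
$b{\left(-9 \right)} G{\left(-5 \right)} = \left(-3 - -9\right) \left(- 5 \left(3 + 2 \left(-5\right)\right)\right) = \left(-3 + 9\right) \left(- 5 \left(3 - 10\right)\right) = 6 \left(\left(-5\right) \left(-7\right)\right) = 6 \cdot 35 = 210$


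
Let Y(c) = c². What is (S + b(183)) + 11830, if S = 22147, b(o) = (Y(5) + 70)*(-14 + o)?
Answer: 50032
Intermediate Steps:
b(o) = -1330 + 95*o (b(o) = (5² + 70)*(-14 + o) = (25 + 70)*(-14 + o) = 95*(-14 + o) = -1330 + 95*o)
(S + b(183)) + 11830 = (22147 + (-1330 + 95*183)) + 11830 = (22147 + (-1330 + 17385)) + 11830 = (22147 + 16055) + 11830 = 38202 + 11830 = 50032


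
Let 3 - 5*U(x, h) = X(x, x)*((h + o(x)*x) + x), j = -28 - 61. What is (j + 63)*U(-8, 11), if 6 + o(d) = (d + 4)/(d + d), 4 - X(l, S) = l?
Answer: 3042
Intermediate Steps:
X(l, S) = 4 - l
j = -89
o(d) = -6 + (4 + d)/(2*d) (o(d) = -6 + (d + 4)/(d + d) = -6 + (4 + d)/((2*d)) = -6 + (4 + d)*(1/(2*d)) = -6 + (4 + d)/(2*d))
U(x, h) = 3/5 - (4 - x)*(h + x + x*(-11/2 + 2/x))/5 (U(x, h) = 3/5 - (4 - x)*((h + (-11/2 + 2/x)*x) + x)/5 = 3/5 - (4 - x)*((h + x*(-11/2 + 2/x)) + x)/5 = 3/5 - (4 - x)*(h + x + x*(-11/2 + 2/x))/5)
(j + 63)*U(-8, 11) = (-89 + 63)*(-1 + 4*(-8) - 9/10*(-8)**2 - 4/5*11 + (1/5)*11*(-8)) = -26*(-1 - 32 - 9/10*64 - 44/5 - 88/5) = -26*(-1 - 32 - 288/5 - 44/5 - 88/5) = -26*(-117) = 3042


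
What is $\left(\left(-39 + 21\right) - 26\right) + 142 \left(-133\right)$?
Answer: $-18930$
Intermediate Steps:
$\left(\left(-39 + 21\right) - 26\right) + 142 \left(-133\right) = \left(-18 - 26\right) - 18886 = -44 - 18886 = -18930$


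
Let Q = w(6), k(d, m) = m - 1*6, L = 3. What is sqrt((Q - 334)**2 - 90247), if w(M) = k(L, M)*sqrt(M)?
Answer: sqrt(21309) ≈ 145.98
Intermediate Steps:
k(d, m) = -6 + m (k(d, m) = m - 6 = -6 + m)
w(M) = sqrt(M)*(-6 + M) (w(M) = (-6 + M)*sqrt(M) = sqrt(M)*(-6 + M))
Q = 0 (Q = sqrt(6)*(-6 + 6) = sqrt(6)*0 = 0)
sqrt((Q - 334)**2 - 90247) = sqrt((0 - 334)**2 - 90247) = sqrt((-334)**2 - 90247) = sqrt(111556 - 90247) = sqrt(21309)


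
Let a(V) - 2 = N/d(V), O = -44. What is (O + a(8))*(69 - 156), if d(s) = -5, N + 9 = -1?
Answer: 3480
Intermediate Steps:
N = -10 (N = -9 - 1 = -10)
a(V) = 4 (a(V) = 2 - 10/(-5) = 2 - 10*(-1/5) = 2 + 2 = 4)
(O + a(8))*(69 - 156) = (-44 + 4)*(69 - 156) = -40*(-87) = 3480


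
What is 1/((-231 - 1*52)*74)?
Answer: -1/20942 ≈ -4.7751e-5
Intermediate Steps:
1/((-231 - 1*52)*74) = 1/((-231 - 52)*74) = 1/(-283*74) = 1/(-20942) = -1/20942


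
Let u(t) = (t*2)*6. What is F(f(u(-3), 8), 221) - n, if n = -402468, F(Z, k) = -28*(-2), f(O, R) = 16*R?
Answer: 402524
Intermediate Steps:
u(t) = 12*t (u(t) = (2*t)*6 = 12*t)
F(Z, k) = 56
F(f(u(-3), 8), 221) - n = 56 - 1*(-402468) = 56 + 402468 = 402524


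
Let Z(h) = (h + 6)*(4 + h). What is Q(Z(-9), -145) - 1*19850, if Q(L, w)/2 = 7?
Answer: -19836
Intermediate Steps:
Z(h) = (4 + h)*(6 + h) (Z(h) = (6 + h)*(4 + h) = (4 + h)*(6 + h))
Q(L, w) = 14 (Q(L, w) = 2*7 = 14)
Q(Z(-9), -145) - 1*19850 = 14 - 1*19850 = 14 - 19850 = -19836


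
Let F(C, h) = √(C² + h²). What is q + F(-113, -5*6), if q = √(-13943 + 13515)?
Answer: √13669 + 2*I*√107 ≈ 116.91 + 20.688*I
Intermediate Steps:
q = 2*I*√107 (q = √(-428) = 2*I*√107 ≈ 20.688*I)
q + F(-113, -5*6) = 2*I*√107 + √((-113)² + (-5*6)²) = 2*I*√107 + √(12769 + (-30)²) = 2*I*√107 + √(12769 + 900) = 2*I*√107 + √13669 = √13669 + 2*I*√107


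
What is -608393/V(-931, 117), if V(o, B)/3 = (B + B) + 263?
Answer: -608393/1491 ≈ -408.04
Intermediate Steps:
V(o, B) = 789 + 6*B (V(o, B) = 3*((B + B) + 263) = 3*(2*B + 263) = 3*(263 + 2*B) = 789 + 6*B)
-608393/V(-931, 117) = -608393/(789 + 6*117) = -608393/(789 + 702) = -608393/1491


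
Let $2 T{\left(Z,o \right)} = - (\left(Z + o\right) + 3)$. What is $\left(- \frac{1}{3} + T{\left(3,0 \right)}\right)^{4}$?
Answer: $\frac{10000}{81} \approx 123.46$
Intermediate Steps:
$T{\left(Z,o \right)} = - \frac{3}{2} - \frac{Z}{2} - \frac{o}{2}$ ($T{\left(Z,o \right)} = \frac{\left(-1\right) \left(\left(Z + o\right) + 3\right)}{2} = \frac{\left(-1\right) \left(3 + Z + o\right)}{2} = \frac{-3 - Z - o}{2} = - \frac{3}{2} - \frac{Z}{2} - \frac{o}{2}$)
$\left(- \frac{1}{3} + T{\left(3,0 \right)}\right)^{4} = \left(- \frac{1}{3} - 3\right)^{4} = \left(- \frac{10}{3}\right)^{4} = \frac{10000}{81}$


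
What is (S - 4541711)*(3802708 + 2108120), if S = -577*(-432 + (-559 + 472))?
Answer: -25075198261344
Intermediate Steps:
S = 299463 (S = -577*(-432 - 87) = -577*(-519) = 299463)
(S - 4541711)*(3802708 + 2108120) = (299463 - 4541711)*(3802708 + 2108120) = -4242248*5910828 = -25075198261344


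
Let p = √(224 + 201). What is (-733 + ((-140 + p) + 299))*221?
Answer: -126854 + 1105*√17 ≈ -1.2230e+5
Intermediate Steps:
p = 5*√17 (p = √425 = 5*√17 ≈ 20.616)
(-733 + ((-140 + p) + 299))*221 = (-733 + ((-140 + 5*√17) + 299))*221 = (-733 + (159 + 5*√17))*221 = (-574 + 5*√17)*221 = -126854 + 1105*√17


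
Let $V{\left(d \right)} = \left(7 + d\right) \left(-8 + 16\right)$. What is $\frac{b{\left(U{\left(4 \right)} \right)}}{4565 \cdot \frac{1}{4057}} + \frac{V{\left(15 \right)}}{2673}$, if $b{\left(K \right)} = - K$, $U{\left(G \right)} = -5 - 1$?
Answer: $\frac{5988146}{1109295} \approx 5.3982$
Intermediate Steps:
$V{\left(d \right)} = 56 + 8 d$ ($V{\left(d \right)} = \left(7 + d\right) 8 = 56 + 8 d$)
$U{\left(G \right)} = -6$ ($U{\left(G \right)} = -5 - 1 = -6$)
$\frac{b{\left(U{\left(4 \right)} \right)}}{4565 \cdot \frac{1}{4057}} + \frac{V{\left(15 \right)}}{2673} = \frac{\left(-1\right) \left(-6\right)}{4565 \cdot \frac{1}{4057}} + \frac{56 + 8 \cdot 15}{2673} = \frac{6}{4565 \cdot \frac{1}{4057}} + \left(56 + 120\right) \frac{1}{2673} = \frac{6}{\frac{4565}{4057}} + 176 \cdot \frac{1}{2673} = 6 \cdot \frac{4057}{4565} + \frac{16}{243} = \frac{24342}{4565} + \frac{16}{243} = \frac{5988146}{1109295}$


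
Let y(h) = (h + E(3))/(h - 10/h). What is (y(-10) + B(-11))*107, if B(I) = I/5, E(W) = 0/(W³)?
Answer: -5243/45 ≈ -116.51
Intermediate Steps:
E(W) = 0 (E(W) = 0/W³ = 0)
B(I) = I/5 (B(I) = I*(⅕) = I/5)
y(h) = h/(h - 10/h) (y(h) = (h + 0)/(h - 10/h) = h/(h - 10/h))
(y(-10) + B(-11))*107 = ((-10)²/(-10 + (-10)²) + (⅕)*(-11))*107 = (100/(-10 + 100) - 11/5)*107 = (100/90 - 11/5)*107 = (100*(1/90) - 11/5)*107 = (10/9 - 11/5)*107 = -49/45*107 = -5243/45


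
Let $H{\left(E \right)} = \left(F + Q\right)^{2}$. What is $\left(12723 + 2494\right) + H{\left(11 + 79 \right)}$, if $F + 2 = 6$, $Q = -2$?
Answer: $15221$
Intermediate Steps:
$F = 4$ ($F = -2 + 6 = 4$)
$H{\left(E \right)} = 4$ ($H{\left(E \right)} = \left(4 - 2\right)^{2} = 2^{2} = 4$)
$\left(12723 + 2494\right) + H{\left(11 + 79 \right)} = \left(12723 + 2494\right) + 4 = 15217 + 4 = 15221$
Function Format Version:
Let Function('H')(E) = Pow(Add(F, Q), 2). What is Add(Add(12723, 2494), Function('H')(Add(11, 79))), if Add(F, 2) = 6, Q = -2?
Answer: 15221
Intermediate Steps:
F = 4 (F = Add(-2, 6) = 4)
Function('H')(E) = 4 (Function('H')(E) = Pow(Add(4, -2), 2) = Pow(2, 2) = 4)
Add(Add(12723, 2494), Function('H')(Add(11, 79))) = Add(Add(12723, 2494), 4) = Add(15217, 4) = 15221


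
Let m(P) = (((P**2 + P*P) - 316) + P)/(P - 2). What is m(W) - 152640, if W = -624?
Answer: -48165226/313 ≈ -1.5388e+5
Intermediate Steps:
m(P) = (-316 + P + 2*P**2)/(-2 + P) (m(P) = (((P**2 + P**2) - 316) + P)/(-2 + P) = ((2*P**2 - 316) + P)/(-2 + P) = ((-316 + 2*P**2) + P)/(-2 + P) = (-316 + P + 2*P**2)/(-2 + P))
m(W) - 152640 = (-316 - 624 + 2*(-624)**2)/(-2 - 624) - 152640 = (-316 - 624 + 2*389376)/(-626) - 152640 = -(-316 - 624 + 778752)/626 - 152640 = -1/626*777812 - 152640 = -388906/313 - 152640 = -48165226/313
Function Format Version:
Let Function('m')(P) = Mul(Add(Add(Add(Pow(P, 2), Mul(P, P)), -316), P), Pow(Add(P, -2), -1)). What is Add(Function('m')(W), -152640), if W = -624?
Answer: Rational(-48165226, 313) ≈ -1.5388e+5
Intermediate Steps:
Function('m')(P) = Mul(Pow(Add(-2, P), -1), Add(-316, P, Mul(2, Pow(P, 2)))) (Function('m')(P) = Mul(Add(Add(Add(Pow(P, 2), Pow(P, 2)), -316), P), Pow(Add(-2, P), -1)) = Mul(Add(Add(Mul(2, Pow(P, 2)), -316), P), Pow(Add(-2, P), -1)) = Mul(Add(Add(-316, Mul(2, Pow(P, 2))), P), Pow(Add(-2, P), -1)) = Mul(Add(-316, P, Mul(2, Pow(P, 2))), Pow(Add(-2, P), -1)) = Mul(Pow(Add(-2, P), -1), Add(-316, P, Mul(2, Pow(P, 2)))))
Add(Function('m')(W), -152640) = Add(Mul(Pow(Add(-2, -624), -1), Add(-316, -624, Mul(2, Pow(-624, 2)))), -152640) = Add(Mul(Pow(-626, -1), Add(-316, -624, Mul(2, 389376))), -152640) = Add(Mul(Rational(-1, 626), Add(-316, -624, 778752)), -152640) = Add(Mul(Rational(-1, 626), 777812), -152640) = Add(Rational(-388906, 313), -152640) = Rational(-48165226, 313)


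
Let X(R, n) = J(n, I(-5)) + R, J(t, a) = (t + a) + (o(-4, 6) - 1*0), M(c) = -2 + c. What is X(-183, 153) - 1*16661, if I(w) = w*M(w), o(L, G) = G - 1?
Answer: -16651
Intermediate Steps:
o(L, G) = -1 + G
I(w) = w*(-2 + w)
J(t, a) = 5 + a + t (J(t, a) = (t + a) + ((-1 + 6) - 1*0) = (a + t) + (5 + 0) = (a + t) + 5 = 5 + a + t)
X(R, n) = 40 + R + n (X(R, n) = (5 - 5*(-2 - 5) + n) + R = (5 - 5*(-7) + n) + R = (5 + 35 + n) + R = (40 + n) + R = 40 + R + n)
X(-183, 153) - 1*16661 = (40 - 183 + 153) - 1*16661 = 10 - 16661 = -16651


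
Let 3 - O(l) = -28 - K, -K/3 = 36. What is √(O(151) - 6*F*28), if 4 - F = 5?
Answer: √91 ≈ 9.5394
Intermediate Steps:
F = -1 (F = 4 - 1*5 = 4 - 5 = -1)
K = -108 (K = -3*36 = -108)
O(l) = -77 (O(l) = 3 - (-28 - 1*(-108)) = 3 - (-28 + 108) = 3 - 1*80 = 3 - 80 = -77)
√(O(151) - 6*F*28) = √(-77 - 6*(-1)*28) = √(-77 + 6*28) = √(-77 + 168) = √91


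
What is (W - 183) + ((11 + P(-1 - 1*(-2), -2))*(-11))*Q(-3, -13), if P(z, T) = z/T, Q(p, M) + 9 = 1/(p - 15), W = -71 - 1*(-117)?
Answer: 10907/12 ≈ 908.92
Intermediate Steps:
W = 46 (W = -71 + 117 = 46)
Q(p, M) = -9 + 1/(-15 + p) (Q(p, M) = -9 + 1/(p - 15) = -9 + 1/(-15 + p))
(W - 183) + ((11 + P(-1 - 1*(-2), -2))*(-11))*Q(-3, -13) = (46 - 183) + ((11 + (-1 - 1*(-2))/(-2))*(-11))*((136 - 9*(-3))/(-15 - 3)) = -137 + ((11 + (-1 + 2)*(-½))*(-11))*((136 + 27)/(-18)) = -137 + ((11 + 1*(-½))*(-11))*(-1/18*163) = -137 + ((11 - ½)*(-11))*(-163/18) = -137 + ((21/2)*(-11))*(-163/18) = -137 - 231/2*(-163/18) = -137 + 12551/12 = 10907/12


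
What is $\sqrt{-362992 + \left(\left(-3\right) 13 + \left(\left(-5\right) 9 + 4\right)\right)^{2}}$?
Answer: $4 i \sqrt{22287} \approx 597.15 i$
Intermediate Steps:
$\sqrt{-362992 + \left(\left(-3\right) 13 + \left(\left(-5\right) 9 + 4\right)\right)^{2}} = \sqrt{-362992 + \left(-39 + \left(-45 + 4\right)\right)^{2}} = \sqrt{-362992 + \left(-39 - 41\right)^{2}} = \sqrt{-362992 + \left(-80\right)^{2}} = \sqrt{-362992 + 6400} = \sqrt{-356592} = 4 i \sqrt{22287}$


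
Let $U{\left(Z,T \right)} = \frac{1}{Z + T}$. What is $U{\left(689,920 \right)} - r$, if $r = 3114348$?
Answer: $- \frac{5010985931}{1609} \approx -3.1143 \cdot 10^{6}$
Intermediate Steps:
$U{\left(Z,T \right)} = \frac{1}{T + Z}$
$U{\left(689,920 \right)} - r = \frac{1}{920 + 689} - 3114348 = \frac{1}{1609} - 3114348 = - \frac{5010985931}{1609}$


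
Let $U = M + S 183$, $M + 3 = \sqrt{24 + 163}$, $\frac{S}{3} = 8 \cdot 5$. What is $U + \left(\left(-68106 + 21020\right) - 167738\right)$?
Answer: $-192867 + \sqrt{187} \approx -1.9285 \cdot 10^{5}$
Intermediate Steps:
$S = 120$ ($S = 3 \cdot 8 \cdot 5 = 3 \cdot 40 = 120$)
$M = -3 + \sqrt{187}$ ($M = -3 + \sqrt{24 + 163} = -3 + \sqrt{187} \approx 10.675$)
$U = 21957 + \sqrt{187}$ ($U = \left(-3 + \sqrt{187}\right) + 120 \cdot 183 = \left(-3 + \sqrt{187}\right) + 21960 = 21957 + \sqrt{187} \approx 21971.0$)
$U + \left(\left(-68106 + 21020\right) - 167738\right) = \left(21957 + \sqrt{187}\right) + \left(\left(-68106 + 21020\right) - 167738\right) = \left(21957 + \sqrt{187}\right) - 214824 = -192867 + \sqrt{187}$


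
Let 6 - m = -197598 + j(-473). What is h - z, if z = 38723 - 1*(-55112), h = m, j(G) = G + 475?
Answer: 103767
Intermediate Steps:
j(G) = 475 + G
m = 197602 (m = 6 - (-197598 + (475 - 473)) = 6 - (-197598 + 2) = 6 - 1*(-197596) = 6 + 197596 = 197602)
h = 197602
z = 93835 (z = 38723 + 55112 = 93835)
h - z = 197602 - 1*93835 = 197602 - 93835 = 103767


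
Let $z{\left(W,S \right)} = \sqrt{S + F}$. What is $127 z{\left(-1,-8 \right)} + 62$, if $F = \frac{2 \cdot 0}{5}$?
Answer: $62 + 254 i \sqrt{2} \approx 62.0 + 359.21 i$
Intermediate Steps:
$F = 0$ ($F = 0 \cdot \frac{1}{5} = 0$)
$z{\left(W,S \right)} = \sqrt{S}$ ($z{\left(W,S \right)} = \sqrt{S + 0} = \sqrt{S}$)
$127 z{\left(-1,-8 \right)} + 62 = 127 \sqrt{-8} + 62 = 127 \cdot 2 i \sqrt{2} + 62 = 254 i \sqrt{2} + 62 = 62 + 254 i \sqrt{2}$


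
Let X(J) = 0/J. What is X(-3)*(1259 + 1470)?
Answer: 0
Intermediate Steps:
X(J) = 0
X(-3)*(1259 + 1470) = 0*(1259 + 1470) = 0*2729 = 0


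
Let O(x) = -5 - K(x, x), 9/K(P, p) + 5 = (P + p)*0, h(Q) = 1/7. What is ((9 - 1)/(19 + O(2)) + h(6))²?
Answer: 128881/305809 ≈ 0.42144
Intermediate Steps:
h(Q) = ⅐
K(P, p) = -9/5 (K(P, p) = 9/(-5 + (P + p)*0) = 9/(-5 + 0) = 9/(-5) = 9*(-⅕) = -9/5)
O(x) = -16/5 (O(x) = -5 - 1*(-9/5) = -5 + 9/5 = -16/5)
((9 - 1)/(19 + O(2)) + h(6))² = ((9 - 1)/(19 - 16/5) + ⅐)² = (8/(79/5) + ⅐)² = (8*(5/79) + ⅐)² = (40/79 + ⅐)² = (359/553)² = 128881/305809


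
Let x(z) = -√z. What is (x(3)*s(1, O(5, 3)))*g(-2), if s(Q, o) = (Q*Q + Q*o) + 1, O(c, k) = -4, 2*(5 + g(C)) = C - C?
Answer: -10*√3 ≈ -17.320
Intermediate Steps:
g(C) = -5 (g(C) = -5 + (C - C)/2 = -5 + (½)*0 = -5 + 0 = -5)
s(Q, o) = 1 + Q² + Q*o (s(Q, o) = (Q² + Q*o) + 1 = 1 + Q² + Q*o)
(x(3)*s(1, O(5, 3)))*g(-2) = ((-√3)*(1 + 1² + 1*(-4)))*(-5) = ((-√3)*(1 + 1 - 4))*(-5) = (-√3*(-2))*(-5) = (2*√3)*(-5) = -10*√3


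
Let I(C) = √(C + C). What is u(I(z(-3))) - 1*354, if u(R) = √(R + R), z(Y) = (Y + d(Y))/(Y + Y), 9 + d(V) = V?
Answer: -354 + √2*5^(¼) ≈ -351.89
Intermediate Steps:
d(V) = -9 + V
z(Y) = (-9 + 2*Y)/(2*Y) (z(Y) = (Y + (-9 + Y))/(Y + Y) = (-9 + 2*Y)/((2*Y)) = (-9 + 2*Y)*(1/(2*Y)) = (-9 + 2*Y)/(2*Y))
I(C) = √2*√C (I(C) = √(2*C) = √2*√C)
u(R) = √2*√R (u(R) = √(2*R) = √2*√R)
u(I(z(-3))) - 1*354 = √2*√(√2*√((-9/2 - 3)/(-3))) - 1*354 = √2*√(√2*√(-⅓*(-15/2))) - 354 = √2*√(√2*√(5/2)) - 354 = √2*√(√2*(√10/2)) - 354 = √2*√(√5) - 354 = √2*5^(¼) - 354 = -354 + √2*5^(¼)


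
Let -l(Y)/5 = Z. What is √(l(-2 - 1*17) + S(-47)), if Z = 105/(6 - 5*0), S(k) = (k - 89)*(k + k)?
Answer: √50786/2 ≈ 112.68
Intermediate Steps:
S(k) = 2*k*(-89 + k) (S(k) = (-89 + k)*(2*k) = 2*k*(-89 + k))
Z = 35/2 (Z = 105/(6 + 0) = 105/6 = 105*(⅙) = 35/2 ≈ 17.500)
l(Y) = -175/2 (l(Y) = -5*35/2 = -175/2)
√(l(-2 - 1*17) + S(-47)) = √(-175/2 + 2*(-47)*(-89 - 47)) = √(-175/2 + 2*(-47)*(-136)) = √(-175/2 + 12784) = √(25393/2) = √50786/2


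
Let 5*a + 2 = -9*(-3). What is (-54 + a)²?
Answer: 2401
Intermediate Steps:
a = 5 (a = -⅖ + (-9*(-3))/5 = -⅖ + (⅕)*27 = -⅖ + 27/5 = 5)
(-54 + a)² = (-54 + 5)² = (-49)² = 2401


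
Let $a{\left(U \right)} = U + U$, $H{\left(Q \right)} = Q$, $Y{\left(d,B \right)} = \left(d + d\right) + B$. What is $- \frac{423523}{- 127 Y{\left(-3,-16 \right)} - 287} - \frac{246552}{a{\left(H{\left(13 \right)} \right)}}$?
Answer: $- \frac{314558731}{32591} \approx -9651.7$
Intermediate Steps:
$Y{\left(d,B \right)} = B + 2 d$ ($Y{\left(d,B \right)} = 2 d + B = B + 2 d$)
$a{\left(U \right)} = 2 U$
$- \frac{423523}{- 127 Y{\left(-3,-16 \right)} - 287} - \frac{246552}{a{\left(H{\left(13 \right)} \right)}} = - \frac{423523}{- 127 \left(-16 + 2 \left(-3\right)\right) - 287} - \frac{246552}{2 \cdot 13} = - \frac{423523}{- 127 \left(-16 - 6\right) - 287} - \frac{246552}{26} = - \frac{423523}{\left(-127\right) \left(-22\right) - 287} - \frac{123276}{13} = - \frac{423523}{2794 - 287} - \frac{123276}{13} = - \frac{423523}{2507} - \frac{123276}{13} = - \frac{314558731}{32591}$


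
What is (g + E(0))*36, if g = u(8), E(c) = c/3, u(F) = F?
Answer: 288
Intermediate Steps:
E(c) = c/3 (E(c) = c*(⅓) = c/3)
g = 8
(g + E(0))*36 = (8 + (⅓)*0)*36 = (8 + 0)*36 = 8*36 = 288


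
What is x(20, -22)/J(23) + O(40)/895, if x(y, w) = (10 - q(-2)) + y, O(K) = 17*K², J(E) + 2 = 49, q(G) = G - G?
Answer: 261050/8413 ≈ 31.029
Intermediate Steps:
q(G) = 0
J(E) = 47 (J(E) = -2 + 49 = 47)
x(y, w) = 10 + y (x(y, w) = (10 - 1*0) + y = (10 + 0) + y = 10 + y)
x(20, -22)/J(23) + O(40)/895 = (10 + 20)/47 + (17*40²)/895 = 30*(1/47) + (17*1600)*(1/895) = 30/47 + 27200*(1/895) = 30/47 + 5440/179 = 261050/8413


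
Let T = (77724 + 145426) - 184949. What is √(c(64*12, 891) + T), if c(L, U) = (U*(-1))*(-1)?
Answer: 2*√9773 ≈ 197.72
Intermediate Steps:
c(L, U) = U (c(L, U) = -U*(-1) = U)
T = 38201 (T = 223150 - 184949 = 38201)
√(c(64*12, 891) + T) = √(891 + 38201) = √39092 = 2*√9773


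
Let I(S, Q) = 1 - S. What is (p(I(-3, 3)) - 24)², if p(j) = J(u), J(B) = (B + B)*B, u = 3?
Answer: 36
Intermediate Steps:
J(B) = 2*B² (J(B) = (2*B)*B = 2*B²)
p(j) = 18 (p(j) = 2*3² = 2*9 = 18)
(p(I(-3, 3)) - 24)² = (18 - 24)² = (-6)² = 36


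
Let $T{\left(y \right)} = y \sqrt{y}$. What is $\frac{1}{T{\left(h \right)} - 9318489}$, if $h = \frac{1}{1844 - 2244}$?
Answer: $- \frac{596383296000000}{5557391183559744000001} + \frac{8000 i}{5557391183559744000001} \approx -1.0731 \cdot 10^{-7} + 1.4395 \cdot 10^{-18} i$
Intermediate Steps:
$h = - \frac{1}{400}$ ($h = \frac{1}{-400} = - \frac{1}{400} \approx -0.0025$)
$T{\left(y \right)} = y^{\frac{3}{2}}$
$\frac{1}{T{\left(h \right)} - 9318489} = \frac{1}{\left(- \frac{1}{400}\right)^{\frac{3}{2}} - 9318489} = \frac{1}{- \frac{i}{8000} - 9318489} = \frac{1}{-9318489 - \frac{i}{8000}} = \frac{64000000 \left(-9318489 + \frac{i}{8000}\right)}{5557391183559744000001}$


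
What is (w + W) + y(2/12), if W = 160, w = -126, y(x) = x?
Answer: 205/6 ≈ 34.167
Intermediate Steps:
(w + W) + y(2/12) = (-126 + 160) + 2/12 = 34 + 2*(1/12) = 34 + ⅙ = 205/6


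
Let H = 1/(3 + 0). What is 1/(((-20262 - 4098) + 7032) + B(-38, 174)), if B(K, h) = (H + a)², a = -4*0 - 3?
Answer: -9/155888 ≈ -5.7734e-5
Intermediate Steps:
H = ⅓ (H = 1/3 = ⅓ ≈ 0.33333)
a = -3 (a = 0 - 3 = -3)
B(K, h) = 64/9 (B(K, h) = (⅓ - 3)² = (-8/3)² = 64/9)
1/(((-20262 - 4098) + 7032) + B(-38, 174)) = 1/(((-20262 - 4098) + 7032) + 64/9) = 1/((-24360 + 7032) + 64/9) = 1/(-17328 + 64/9) = 1/(-155888/9) = -9/155888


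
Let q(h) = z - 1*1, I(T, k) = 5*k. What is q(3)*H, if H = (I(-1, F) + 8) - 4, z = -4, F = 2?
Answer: -70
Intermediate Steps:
q(h) = -5 (q(h) = -4 - 1*1 = -4 - 1 = -5)
H = 14 (H = (5*2 + 8) - 4 = (10 + 8) - 4 = 18 - 4 = 14)
q(3)*H = -5*14 = -70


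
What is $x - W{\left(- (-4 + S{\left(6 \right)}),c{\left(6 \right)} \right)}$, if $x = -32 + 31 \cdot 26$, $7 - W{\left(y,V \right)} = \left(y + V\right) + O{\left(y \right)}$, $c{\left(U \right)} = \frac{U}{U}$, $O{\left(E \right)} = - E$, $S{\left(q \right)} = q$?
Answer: $768$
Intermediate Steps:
$c{\left(U \right)} = 1$
$W{\left(y,V \right)} = 7 - V$ ($W{\left(y,V \right)} = 7 - \left(\left(y + V\right) - y\right) = 7 - \left(\left(V + y\right) - y\right) = 7 - V$)
$x = 774$ ($x = -32 + 806 = 774$)
$x - W{\left(- (-4 + S{\left(6 \right)}),c{\left(6 \right)} \right)} = 774 - \left(7 - 1\right) = 774 - 6 = 768$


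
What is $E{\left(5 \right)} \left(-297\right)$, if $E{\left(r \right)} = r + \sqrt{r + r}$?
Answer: $-1485 - 297 \sqrt{10} \approx -2424.2$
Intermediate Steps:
$E{\left(r \right)} = r + \sqrt{2} \sqrt{r}$ ($E{\left(r \right)} = r + \sqrt{2 r} = r + \sqrt{2} \sqrt{r}$)
$E{\left(5 \right)} \left(-297\right) = \left(5 + \sqrt{2} \sqrt{5}\right) \left(-297\right) = \left(5 + \sqrt{10}\right) \left(-297\right) = -1485 - 297 \sqrt{10}$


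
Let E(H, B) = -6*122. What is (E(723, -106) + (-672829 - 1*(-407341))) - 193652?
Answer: -459872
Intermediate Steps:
E(H, B) = -732
(E(723, -106) + (-672829 - 1*(-407341))) - 193652 = (-732 + (-672829 - 1*(-407341))) - 193652 = (-732 + (-672829 + 407341)) - 193652 = (-732 - 265488) - 193652 = -266220 - 193652 = -459872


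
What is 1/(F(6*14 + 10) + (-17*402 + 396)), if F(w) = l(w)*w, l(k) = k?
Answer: 1/2398 ≈ 0.00041701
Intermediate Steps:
F(w) = w² (F(w) = w*w = w²)
1/(F(6*14 + 10) + (-17*402 + 396)) = 1/((6*14 + 10)² + (-17*402 + 396)) = 1/((84 + 10)² + (-6834 + 396)) = 1/(94² - 6438) = 1/(8836 - 6438) = 1/2398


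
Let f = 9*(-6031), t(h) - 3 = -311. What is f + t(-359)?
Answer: -54587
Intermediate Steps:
t(h) = -308 (t(h) = 3 - 311 = -308)
f = -54279
f + t(-359) = -54279 - 308 = -54587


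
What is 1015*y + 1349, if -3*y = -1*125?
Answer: 130922/3 ≈ 43641.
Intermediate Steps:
y = 125/3 (y = -(-1)*125/3 = -⅓*(-125) = 125/3 ≈ 41.667)
1015*y + 1349 = 1015*(125/3) + 1349 = 126875/3 + 1349 = 130922/3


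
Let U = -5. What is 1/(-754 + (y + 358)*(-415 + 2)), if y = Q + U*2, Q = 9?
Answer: -1/148195 ≈ -6.7479e-6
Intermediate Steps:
y = -1 (y = 9 - 5*2 = 9 - 10 = -1)
1/(-754 + (y + 358)*(-415 + 2)) = 1/(-754 + (-1 + 358)*(-415 + 2)) = 1/(-754 + 357*(-413)) = 1/(-754 - 147441) = 1/(-148195) = -1/148195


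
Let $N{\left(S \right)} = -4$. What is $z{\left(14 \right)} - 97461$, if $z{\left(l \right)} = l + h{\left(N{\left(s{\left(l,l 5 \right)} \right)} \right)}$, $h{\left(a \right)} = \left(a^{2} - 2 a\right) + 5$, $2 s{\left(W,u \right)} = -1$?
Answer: $-97418$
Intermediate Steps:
$s{\left(W,u \right)} = - \frac{1}{2}$ ($s{\left(W,u \right)} = \frac{1}{2} \left(-1\right) = - \frac{1}{2}$)
$h{\left(a \right)} = 5 + a^{2} - 2 a$
$z{\left(l \right)} = 29 + l$ ($z{\left(l \right)} = l + \left(5 + \left(-4\right)^{2} - -8\right) = l + \left(5 + 16 + 8\right) = l + 29 = 29 + l$)
$z{\left(14 \right)} - 97461 = \left(29 + 14\right) - 97461 = 43 - 97461 = -97418$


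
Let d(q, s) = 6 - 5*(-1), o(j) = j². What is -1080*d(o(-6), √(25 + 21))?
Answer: -11880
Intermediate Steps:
d(q, s) = 11 (d(q, s) = 6 + 5 = 11)
-1080*d(o(-6), √(25 + 21)) = -1080*11 = -11880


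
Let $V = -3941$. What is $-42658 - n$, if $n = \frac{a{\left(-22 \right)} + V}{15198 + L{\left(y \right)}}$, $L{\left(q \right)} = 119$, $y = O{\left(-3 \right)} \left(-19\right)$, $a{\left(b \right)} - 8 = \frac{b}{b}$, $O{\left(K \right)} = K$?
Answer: $- \frac{653388654}{15317} \approx -42658.0$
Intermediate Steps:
$a{\left(b \right)} = 9$ ($a{\left(b \right)} = 8 + \frac{b}{b} = 8 + 1 = 9$)
$y = 57$ ($y = \left(-3\right) \left(-19\right) = 57$)
$n = - \frac{3932}{15317}$ ($n = \frac{9 - 3941}{15198 + 119} = - \frac{3932}{15317} \approx -0.25671$)
$-42658 - n = -42658 - - \frac{3932}{15317} = -42658 + \frac{3932}{15317} = - \frac{653388654}{15317}$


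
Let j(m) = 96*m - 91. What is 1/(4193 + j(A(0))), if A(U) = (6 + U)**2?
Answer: 1/7558 ≈ 0.00013231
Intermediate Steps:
j(m) = -91 + 96*m
1/(4193 + j(A(0))) = 1/(4193 + (-91 + 96*(6 + 0)**2)) = 1/(4193 + (-91 + 96*6**2)) = 1/(4193 + (-91 + 96*36)) = 1/(4193 + (-91 + 3456)) = 1/(4193 + 3365) = 1/7558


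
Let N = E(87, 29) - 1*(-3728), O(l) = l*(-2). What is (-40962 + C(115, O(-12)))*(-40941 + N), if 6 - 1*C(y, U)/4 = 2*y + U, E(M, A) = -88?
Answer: 1564926154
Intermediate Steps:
O(l) = -2*l
C(y, U) = 24 - 8*y - 4*U (C(y, U) = 24 - 4*(2*y + U) = 24 - 4*(U + 2*y) = 24 + (-8*y - 4*U) = 24 - 8*y - 4*U)
N = 3640 (N = -88 - 1*(-3728) = -88 + 3728 = 3640)
(-40962 + C(115, O(-12)))*(-40941 + N) = (-40962 + (24 - 8*115 - (-8)*(-12)))*(-40941 + 3640) = (-40962 + (24 - 920 - 4*24))*(-37301) = (-40962 + (24 - 920 - 96))*(-37301) = (-40962 - 992)*(-37301) = -41954*(-37301) = 1564926154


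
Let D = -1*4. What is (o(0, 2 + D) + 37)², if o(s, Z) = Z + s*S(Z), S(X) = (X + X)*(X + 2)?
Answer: 1225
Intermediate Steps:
D = -4
S(X) = 2*X*(2 + X) (S(X) = (2*X)*(2 + X) = 2*X*(2 + X))
o(s, Z) = Z + 2*Z*s*(2 + Z) (o(s, Z) = Z + s*(2*Z*(2 + Z)) = Z + 2*Z*s*(2 + Z))
(o(0, 2 + D) + 37)² = ((2 - 4)*(1 + 2*0*(2 + (2 - 4))) + 37)² = (-2*(1 + 2*0*(2 - 2)) + 37)² = (-2*(1 + 2*0*0) + 37)² = (-2*(1 + 0) + 37)² = (-2*1 + 37)² = (-2 + 37)² = 35² = 1225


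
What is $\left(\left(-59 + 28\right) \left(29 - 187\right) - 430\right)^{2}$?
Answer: $19963024$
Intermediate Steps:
$\left(\left(-59 + 28\right) \left(29 - 187\right) - 430\right)^{2} = \left(\left(-31\right) \left(-158\right) - 430\right)^{2} = \left(4898 - 430\right)^{2} = 4468^{2} = 19963024$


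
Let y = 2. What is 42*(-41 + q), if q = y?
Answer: -1638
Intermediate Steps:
q = 2
42*(-41 + q) = 42*(-41 + 2) = 42*(-39) = -1638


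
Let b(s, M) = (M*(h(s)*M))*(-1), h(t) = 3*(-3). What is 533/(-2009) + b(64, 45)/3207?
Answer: 283778/52381 ≈ 5.4176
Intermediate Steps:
h(t) = -9
b(s, M) = 9*M² (b(s, M) = (M*(-9*M))*(-1) = -9*M²*(-1) = 9*M²)
533/(-2009) + b(64, 45)/3207 = 533/(-2009) + (9*45²)/3207 = 533*(-1/2009) + (9*2025)*(1/3207) = -13/49 + 18225*(1/3207) = -13/49 + 6075/1069 = 283778/52381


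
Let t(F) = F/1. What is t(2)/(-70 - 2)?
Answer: -1/36 ≈ -0.027778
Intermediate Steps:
t(F) = F (t(F) = F*1 = F)
t(2)/(-70 - 2) = 2/(-70 - 2) = 2/(-72) = -1/72*2 = -1/36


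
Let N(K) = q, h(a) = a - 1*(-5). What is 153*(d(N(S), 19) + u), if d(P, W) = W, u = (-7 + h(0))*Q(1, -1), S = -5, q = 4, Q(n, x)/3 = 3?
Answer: 153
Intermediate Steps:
Q(n, x) = 9 (Q(n, x) = 3*3 = 9)
h(a) = 5 + a (h(a) = a + 5 = 5 + a)
N(K) = 4
u = -18 (u = (-7 + (5 + 0))*9 = (-7 + 5)*9 = -2*9 = -18)
153*(d(N(S), 19) + u) = 153*(19 - 18) = 153*1 = 153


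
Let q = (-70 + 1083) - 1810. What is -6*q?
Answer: 4782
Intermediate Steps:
q = -797 (q = 1013 - 1810 = -797)
-6*q = -6*(-797) = -1*(-4782) = 4782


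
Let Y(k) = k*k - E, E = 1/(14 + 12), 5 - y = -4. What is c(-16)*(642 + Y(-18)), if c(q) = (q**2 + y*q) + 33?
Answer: 3641675/26 ≈ 1.4006e+5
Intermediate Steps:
y = 9 (y = 5 - 1*(-4) = 5 + 4 = 9)
c(q) = 33 + q**2 + 9*q (c(q) = (q**2 + 9*q) + 33 = 33 + q**2 + 9*q)
E = 1/26 ≈ 0.038462
Y(k) = -1/26 + k**2 (Y(k) = k*k - 1*1/26 = k**2 - 1/26 = -1/26 + k**2)
c(-16)*(642 + Y(-18)) = (33 + (-16)**2 + 9*(-16))*(642 + (-1/26 + (-18)**2)) = (33 + 256 - 144)*(642 + (-1/26 + 324)) = 145*(642 + 8423/26) = 145*(25115/26) = 3641675/26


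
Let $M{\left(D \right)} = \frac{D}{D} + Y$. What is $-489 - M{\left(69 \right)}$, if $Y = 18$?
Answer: $-508$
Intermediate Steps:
$M{\left(D \right)} = 19$ ($M{\left(D \right)} = \frac{D}{D} + 18 = 1 + 18 = 19$)
$-489 - M{\left(69 \right)} = -489 - 19 = -508$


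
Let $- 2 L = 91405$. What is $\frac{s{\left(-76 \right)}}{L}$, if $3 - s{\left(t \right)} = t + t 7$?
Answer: $- \frac{1222}{91405} \approx -0.013369$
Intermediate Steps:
$s{\left(t \right)} = 3 - 8 t$ ($s{\left(t \right)} = 3 - \left(t + t 7\right) = 3 - \left(t + 7 t\right) = 3 - 8 t$)
$L = - \frac{91405}{2}$ ($L = \left(- \frac{1}{2}\right) 91405 = - \frac{91405}{2} \approx -45703.0$)
$\frac{s{\left(-76 \right)}}{L} = \frac{3 - -608}{- \frac{91405}{2}} = \left(3 + 608\right) \left(- \frac{2}{91405}\right) = 611 \left(- \frac{2}{91405}\right) = - \frac{1222}{91405}$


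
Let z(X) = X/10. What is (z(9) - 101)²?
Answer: 1002001/100 ≈ 10020.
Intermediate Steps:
z(X) = X/10 (z(X) = X*(⅒) = X/10)
(z(9) - 101)² = ((⅒)*9 - 101)² = (9/10 - 101)² = (-1001/10)² = 1002001/100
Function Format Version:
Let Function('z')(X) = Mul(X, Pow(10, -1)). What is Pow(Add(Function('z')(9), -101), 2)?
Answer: Rational(1002001, 100) ≈ 10020.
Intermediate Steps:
Function('z')(X) = Mul(Rational(1, 10), X) (Function('z')(X) = Mul(X, Rational(1, 10)) = Mul(Rational(1, 10), X))
Pow(Add(Function('z')(9), -101), 2) = Pow(Add(Mul(Rational(1, 10), 9), -101), 2) = Pow(Add(Rational(9, 10), -101), 2) = Pow(Rational(-1001, 10), 2) = Rational(1002001, 100)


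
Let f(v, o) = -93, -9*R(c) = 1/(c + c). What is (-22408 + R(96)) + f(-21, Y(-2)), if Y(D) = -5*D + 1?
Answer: -38881729/1728 ≈ -22501.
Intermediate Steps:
R(c) = -1/(18*c) (R(c) = -1/(9*(c + c)) = -1/(2*c)/9 = -1/(18*c))
Y(D) = 1 - 5*D
(-22408 + R(96)) + f(-21, Y(-2)) = (-22408 - 1/18/96) - 93 = (-22408 - 1/18*1/96) - 93 = (-22408 - 1/1728) - 93 = -38721025/1728 - 93 = -38881729/1728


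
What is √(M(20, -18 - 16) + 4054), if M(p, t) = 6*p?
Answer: √4174 ≈ 64.606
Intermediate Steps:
√(M(20, -18 - 16) + 4054) = √(6*20 + 4054) = √(120 + 4054) = √4174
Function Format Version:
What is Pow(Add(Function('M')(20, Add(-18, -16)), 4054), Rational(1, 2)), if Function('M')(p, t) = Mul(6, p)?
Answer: Pow(4174, Rational(1, 2)) ≈ 64.606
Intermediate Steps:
Pow(Add(Function('M')(20, Add(-18, -16)), 4054), Rational(1, 2)) = Pow(Add(Mul(6, 20), 4054), Rational(1, 2)) = Pow(Add(120, 4054), Rational(1, 2)) = Pow(4174, Rational(1, 2))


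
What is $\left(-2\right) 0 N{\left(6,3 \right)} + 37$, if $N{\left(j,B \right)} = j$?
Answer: $37$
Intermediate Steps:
$\left(-2\right) 0 N{\left(6,3 \right)} + 37 = \left(-2\right) 0 \cdot 6 + 37 = 0 \cdot 6 + 37 = 0 + 37 = 37$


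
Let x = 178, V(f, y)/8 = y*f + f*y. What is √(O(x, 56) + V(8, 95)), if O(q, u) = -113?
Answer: √12047 ≈ 109.76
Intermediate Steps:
V(f, y) = 16*f*y (V(f, y) = 8*(y*f + f*y) = 8*(f*y + f*y) = 8*(2*f*y) = 16*f*y)
√(O(x, 56) + V(8, 95)) = √(-113 + 16*8*95) = √(-113 + 12160) = √12047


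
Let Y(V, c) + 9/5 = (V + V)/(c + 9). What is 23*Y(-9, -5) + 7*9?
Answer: -819/10 ≈ -81.900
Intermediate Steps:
Y(V, c) = -9/5 + 2*V/(9 + c) (Y(V, c) = -9/5 + (V + V)/(c + 9) = -9/5 + (2*V)/(9 + c) = -9/5 + 2*V/(9 + c))
23*Y(-9, -5) + 7*9 = 23*((-81 - 9*(-5) + 10*(-9))/(5*(9 - 5))) + 7*9 = 23*((1/5)*(-81 + 45 - 90)/4) + 63 = 23*((1/5)*(1/4)*(-126)) + 63 = 23*(-63/10) + 63 = -1449/10 + 63 = -819/10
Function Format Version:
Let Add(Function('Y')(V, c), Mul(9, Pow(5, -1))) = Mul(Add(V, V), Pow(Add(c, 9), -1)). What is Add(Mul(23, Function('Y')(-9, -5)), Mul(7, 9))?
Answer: Rational(-819, 10) ≈ -81.900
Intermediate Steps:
Function('Y')(V, c) = Add(Rational(-9, 5), Mul(2, V, Pow(Add(9, c), -1))) (Function('Y')(V, c) = Add(Rational(-9, 5), Mul(Add(V, V), Pow(Add(c, 9), -1))) = Add(Rational(-9, 5), Mul(Mul(2, V), Pow(Add(9, c), -1))) = Add(Rational(-9, 5), Mul(2, V, Pow(Add(9, c), -1))))
Add(Mul(23, Function('Y')(-9, -5)), Mul(7, 9)) = Add(Mul(23, Mul(Rational(1, 5), Pow(Add(9, -5), -1), Add(-81, Mul(-9, -5), Mul(10, -9)))), Mul(7, 9)) = Add(Mul(23, Mul(Rational(1, 5), Pow(4, -1), Add(-81, 45, -90))), 63) = Add(Mul(23, Mul(Rational(1, 5), Rational(1, 4), -126)), 63) = Add(Mul(23, Rational(-63, 10)), 63) = Add(Rational(-1449, 10), 63) = Rational(-819, 10)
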